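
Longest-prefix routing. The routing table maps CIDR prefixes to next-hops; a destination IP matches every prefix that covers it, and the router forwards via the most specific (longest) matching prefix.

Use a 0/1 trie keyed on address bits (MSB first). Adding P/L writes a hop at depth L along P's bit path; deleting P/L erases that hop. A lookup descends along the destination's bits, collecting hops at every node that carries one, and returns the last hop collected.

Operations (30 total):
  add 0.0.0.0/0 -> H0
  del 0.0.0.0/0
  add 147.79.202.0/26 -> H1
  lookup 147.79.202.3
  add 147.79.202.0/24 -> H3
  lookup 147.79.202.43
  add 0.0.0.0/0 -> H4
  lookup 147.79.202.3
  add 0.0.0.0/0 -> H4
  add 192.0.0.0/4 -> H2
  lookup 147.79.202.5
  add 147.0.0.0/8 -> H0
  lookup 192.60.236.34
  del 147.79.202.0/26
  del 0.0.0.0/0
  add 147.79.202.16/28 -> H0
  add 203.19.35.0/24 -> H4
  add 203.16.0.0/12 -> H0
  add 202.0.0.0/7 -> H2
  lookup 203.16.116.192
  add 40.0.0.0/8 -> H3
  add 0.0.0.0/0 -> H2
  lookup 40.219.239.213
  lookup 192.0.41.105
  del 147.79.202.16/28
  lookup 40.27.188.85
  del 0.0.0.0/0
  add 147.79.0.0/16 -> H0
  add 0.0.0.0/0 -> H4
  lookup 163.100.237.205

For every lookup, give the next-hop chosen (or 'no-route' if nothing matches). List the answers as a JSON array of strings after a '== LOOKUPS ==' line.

Process each operation:
  + 0.0.0.0/0 (H0) depth=0
  del 0.0.0.0/0 (clear depth 0)
  + 147.79.202.0/26 (H1) depth=26
  ? 147.79.202.3  path d0:-→d1:-→d2:-→d3:-→d4:-→d5:-→d6:-→d7:-→d8:-→d9:-→d10:-→d11:-→d12:-→d13:-→d14:-→d15:-→d16:-→d17:-→d18:-→d19:-→d20:-→d21:-→d22:-→d23:-→d24:-→d25:-→d26:H1  best=H1
  + 147.79.202.0/24 (H3) depth=24
  ? 147.79.202.43  path d0:-→d1:-→d2:-→d3:-→d4:-→d5:-→d6:-→d7:-→d8:-→d9:-→d10:-→d11:-→d12:-→d13:-→d14:-→d15:-→d16:-→d17:-→d18:-→d19:-→d20:-→d21:-→d22:-→d23:-→d24:H3→d25:-→d26:H1  best=H1
  + 0.0.0.0/0 (H4) depth=0
  ? 147.79.202.3  path d0:H4→d1:-→d2:-→d3:-→d4:-→d5:-→d6:-→d7:-→d8:-→d9:-→d10:-→d11:-→d12:-→d13:-→d14:-→d15:-→d16:-→d17:-→d18:-→d19:-→d20:-→d21:-→d22:-→d23:-→d24:H3→d25:-→d26:H1  best=H1
  + 0.0.0.0/0 (H4) depth=0
  + 192.0.0.0/4 (H2) depth=4
  ? 147.79.202.5  path d0:H4→d1:-→d2:-→d3:-→d4:-→d5:-→d6:-→d7:-→d8:-→d9:-→d10:-→d11:-→d12:-→d13:-→d14:-→d15:-→d16:-→d17:-→d18:-→d19:-→d20:-→d21:-→d22:-→d23:-→d24:H3→d25:-→d26:H1  best=H1
  + 147.0.0.0/8 (H0) depth=8
  ? 192.60.236.34  path d0:H4→d1:-→d2:-→d3:-→d4:H2  best=H2
  del 147.79.202.0/26 (clear depth 26)
  del 0.0.0.0/0 (clear depth 0)
  + 147.79.202.16/28 (H0) depth=28
  + 203.19.35.0/24 (H4) depth=24
  + 203.16.0.0/12 (H0) depth=12
  + 202.0.0.0/7 (H2) depth=7
  ? 203.16.116.192  path d0:-→d1:-→d2:-→d3:-→d4:H2→d5:-→d6:-→d7:H2→d8:-→d9:-→d10:-→d11:-→d12:H0→d13:-→d14:-  best=H0
  + 40.0.0.0/8 (H3) depth=8
  + 0.0.0.0/0 (H2) depth=0
  ? 40.219.239.213  path d0:H2→d1:-→d2:-→d3:-→d4:-→d5:-→d6:-→d7:-→d8:H3  best=H3
  ? 192.0.41.105  path d0:H2→d1:-→d2:-→d3:-→d4:H2  best=H2
  del 147.79.202.16/28 (clear depth 28)
  ? 40.27.188.85  path d0:H2→d1:-→d2:-→d3:-→d4:-→d5:-→d6:-→d7:-→d8:H3  best=H3
  del 0.0.0.0/0 (clear depth 0)
  + 147.79.0.0/16 (H0) depth=16
  + 0.0.0.0/0 (H4) depth=0
  ? 163.100.237.205  path d0:H4→d1:-→d2:-  best=H4

== LOOKUPS ==
["H1","H1","H1","H1","H2","H0","H3","H2","H3","H4"]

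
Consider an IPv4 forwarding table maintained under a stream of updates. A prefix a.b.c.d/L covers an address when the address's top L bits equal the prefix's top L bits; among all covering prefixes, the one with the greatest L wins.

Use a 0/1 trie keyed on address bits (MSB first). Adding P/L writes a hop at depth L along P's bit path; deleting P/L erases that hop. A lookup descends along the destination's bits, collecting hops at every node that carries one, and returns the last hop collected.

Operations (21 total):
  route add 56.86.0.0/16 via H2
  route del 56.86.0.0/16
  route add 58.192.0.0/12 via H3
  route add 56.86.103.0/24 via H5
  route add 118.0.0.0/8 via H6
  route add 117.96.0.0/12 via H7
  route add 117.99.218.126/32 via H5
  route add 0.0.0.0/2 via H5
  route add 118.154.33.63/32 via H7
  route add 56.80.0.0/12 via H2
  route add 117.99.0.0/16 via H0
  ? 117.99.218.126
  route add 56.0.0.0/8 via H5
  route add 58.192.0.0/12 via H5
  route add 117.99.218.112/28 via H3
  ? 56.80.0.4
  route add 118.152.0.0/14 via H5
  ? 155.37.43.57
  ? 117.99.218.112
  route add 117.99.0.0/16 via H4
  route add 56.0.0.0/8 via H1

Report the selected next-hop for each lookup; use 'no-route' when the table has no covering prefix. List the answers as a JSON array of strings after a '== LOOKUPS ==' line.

Process each operation:
  + 56.86.0.0/16 (H2) depth=16
  - 56.86.0.0/16 clear@16
  + 58.192.0.0/12 (H3) depth=12
  + 56.86.103.0/24 (H5) depth=24
  + 118.0.0.0/8 (H6) depth=8
  + 117.96.0.0/12 (H7) depth=12
  + 117.99.218.126/32 (H5) depth=32
  + 0.0.0.0/2 (H5) depth=2
  + 118.154.33.63/32 (H7) depth=32
  + 56.80.0.0/12 (H2) depth=12
  + 117.99.0.0/16 (H0) depth=16
  lookup 117.99.218.126: bits 01110101011000111101101001111110 walk d0:-→d1:-→d2:-→d3:-→d4:-→d5:-→d6:-→d7:-→d8:-→d9:-→d10:-→d11:-→d12:H7→d13:-→d14:-→d15:-→d16:H0→d17:-→d18:-→d19:-→d20:-→d21:-→d22:-→d23:-→d24:-→d25:-→d26:-→d27:-→d28:-→d29:-→d30:-→d31:-→d32:H5 -> H5
  + 56.0.0.0/8 (H5) depth=8
  + 58.192.0.0/12 (H5) depth=12
  + 117.99.218.112/28 (H3) depth=28
  lookup 56.80.0.4: bits 0011100001010 walk d0:-→d1:-→d2:H5→d3:-→d4:-→d5:-→d6:-→d7:-→d8:H5→d9:-→d10:-→d11:-→d12:H2→d13:- -> H2
  + 118.152.0.0/14 (H5) depth=14
  lookup 155.37.43.57: bits ε walk d0:- -> no-route
  lookup 117.99.218.112: bits 0111010101100011110110100111 walk d0:-→d1:-→d2:-→d3:-→d4:-→d5:-→d6:-→d7:-→d8:-→d9:-→d10:-→d11:-→d12:H7→d13:-→d14:-→d15:-→d16:H0→d17:-→d18:-→d19:-→d20:-→d21:-→d22:-→d23:-→d24:-→d25:-→d26:-→d27:-→d28:H3 -> H3
  + 117.99.0.0/16 (H4) depth=16
  + 56.0.0.0/8 (H1) depth=8

== LOOKUPS ==
["H5","H2","no-route","H3"]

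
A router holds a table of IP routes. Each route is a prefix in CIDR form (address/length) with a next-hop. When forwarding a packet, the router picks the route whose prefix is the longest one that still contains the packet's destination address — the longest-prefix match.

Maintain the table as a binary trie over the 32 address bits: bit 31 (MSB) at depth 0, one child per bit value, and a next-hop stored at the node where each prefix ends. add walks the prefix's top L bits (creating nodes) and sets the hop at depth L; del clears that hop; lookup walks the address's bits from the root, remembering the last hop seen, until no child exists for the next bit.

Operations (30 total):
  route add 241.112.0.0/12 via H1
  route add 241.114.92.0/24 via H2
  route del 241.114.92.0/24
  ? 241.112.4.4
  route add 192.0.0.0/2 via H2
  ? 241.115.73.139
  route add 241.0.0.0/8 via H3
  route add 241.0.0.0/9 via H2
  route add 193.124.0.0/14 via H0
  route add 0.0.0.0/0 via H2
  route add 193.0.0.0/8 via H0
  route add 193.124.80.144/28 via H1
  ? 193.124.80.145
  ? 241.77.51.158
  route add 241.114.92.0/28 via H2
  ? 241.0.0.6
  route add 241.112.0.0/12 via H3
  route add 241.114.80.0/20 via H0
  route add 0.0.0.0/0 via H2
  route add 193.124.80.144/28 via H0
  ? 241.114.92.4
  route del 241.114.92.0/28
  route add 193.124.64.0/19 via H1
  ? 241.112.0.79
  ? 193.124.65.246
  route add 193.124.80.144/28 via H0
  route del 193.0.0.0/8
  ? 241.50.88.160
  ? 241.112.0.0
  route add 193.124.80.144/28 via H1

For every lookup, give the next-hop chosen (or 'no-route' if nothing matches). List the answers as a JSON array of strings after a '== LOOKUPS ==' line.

Process each operation:
  add 241.112.0.0/12 -> H1 at depth 12
  add 241.114.92.0/24 -> H2 at depth 24
  del 241.114.92.0/24 (clear depth 24)
  ? 241.112.4.4  path d0:-→d1:-→d2:-→d3:-→d4:-→d5:-→d6:-→d7:-→d8:-→d9:-→d10:-→d11:-→d12:H1→d13:-→d14:-  best=H1
  add 192.0.0.0/2 -> H2 at depth 2
  ? 241.115.73.139  path d0:-→d1:-→d2:H2→d3:-→d4:-→d5:-→d6:-→d7:-→d8:-→d9:-→d10:-→d11:-→d12:H1→d13:-→d14:-→d15:-  best=H1
  add 241.0.0.0/8 -> H3 at depth 8
  add 241.0.0.0/9 -> H2 at depth 9
  add 193.124.0.0/14 -> H0 at depth 14
  add 0.0.0.0/0 -> H2 at depth 0
  add 193.0.0.0/8 -> H0 at depth 8
  add 193.124.80.144/28 -> H1 at depth 28
  ? 193.124.80.145  path d0:H2→d1:-→d2:H2→d3:-→d4:-→d5:-→d6:-→d7:-→d8:H0→d9:-→d10:-→d11:-→d12:-→d13:-→d14:H0→d15:-→d16:-→d17:-→d18:-→d19:-→d20:-→d21:-→d22:-→d23:-→d24:-→d25:-→d26:-→d27:-→d28:H1  best=H1
  ? 241.77.51.158  path d0:H2→d1:-→d2:H2→d3:-→d4:-→d5:-→d6:-→d7:-→d8:H3→d9:H2→d10:-  best=H2
  add 241.114.92.0/28 -> H2 at depth 28
  ? 241.0.0.6  path d0:H2→d1:-→d2:H2→d3:-→d4:-→d5:-→d6:-→d7:-→d8:H3→d9:H2  best=H2
  add 241.112.0.0/12 -> H3 at depth 12
  add 241.114.80.0/20 -> H0 at depth 20
  add 0.0.0.0/0 -> H2 at depth 0
  add 193.124.80.144/28 -> H0 at depth 28
  ? 241.114.92.4  path d0:H2→d1:-→d2:H2→d3:-→d4:-→d5:-→d6:-→d7:-→d8:H3→d9:H2→d10:-→d11:-→d12:H3→d13:-→d14:-→d15:-→d16:-→d17:-→d18:-→d19:-→d20:H0→d21:-→d22:-→d23:-→d24:-→d25:-→d26:-→d27:-→d28:H2  best=H2
  del 241.114.92.0/28 (clear depth 28)
  add 193.124.64.0/19 -> H1 at depth 19
  ? 241.112.0.79  path d0:H2→d1:-→d2:H2→d3:-→d4:-→d5:-→d6:-→d7:-→d8:H3→d9:H2→d10:-→d11:-→d12:H3→d13:-→d14:-  best=H3
  ? 193.124.65.246  path d0:H2→d1:-→d2:H2→d3:-→d4:-→d5:-→d6:-→d7:-→d8:H0→d9:-→d10:-→d11:-→d12:-→d13:-→d14:H0→d15:-→d16:-→d17:-→d18:-→d19:H1  best=H1
  add 193.124.80.144/28 -> H0 at depth 28
  del 193.0.0.0/8 (clear depth 8)
  ? 241.50.88.160  path d0:H2→d1:-→d2:H2→d3:-→d4:-→d5:-→d6:-→d7:-→d8:H3→d9:H2  best=H2
  ? 241.112.0.0  path d0:H2→d1:-→d2:H2→d3:-→d4:-→d5:-→d6:-→d7:-→d8:H3→d9:H2→d10:-→d11:-→d12:H3→d13:-→d14:-  best=H3
  add 193.124.80.144/28 -> H1 at depth 28

== LOOKUPS ==
["H1","H1","H1","H2","H2","H2","H3","H1","H2","H3"]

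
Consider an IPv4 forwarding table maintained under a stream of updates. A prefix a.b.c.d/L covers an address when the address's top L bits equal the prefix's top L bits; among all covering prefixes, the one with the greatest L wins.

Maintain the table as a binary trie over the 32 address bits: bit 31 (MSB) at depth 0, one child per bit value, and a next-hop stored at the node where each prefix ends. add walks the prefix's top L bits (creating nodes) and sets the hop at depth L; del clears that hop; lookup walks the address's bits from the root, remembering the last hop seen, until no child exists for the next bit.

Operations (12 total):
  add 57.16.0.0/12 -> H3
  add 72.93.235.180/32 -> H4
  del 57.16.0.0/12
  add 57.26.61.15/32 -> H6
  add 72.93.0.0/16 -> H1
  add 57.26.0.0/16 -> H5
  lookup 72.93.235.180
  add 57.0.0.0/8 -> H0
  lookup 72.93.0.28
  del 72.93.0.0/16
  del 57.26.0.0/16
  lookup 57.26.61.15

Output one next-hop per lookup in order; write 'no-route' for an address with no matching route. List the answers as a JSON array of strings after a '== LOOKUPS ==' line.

Process each operation:
  + 57.16.0.0/12 (H3) depth=12
  + 72.93.235.180/32 (H4) depth=32
  del 57.16.0.0/12 (clear depth 12)
  + 57.26.61.15/32 (H6) depth=32
  + 72.93.0.0/16 (H1) depth=16
  + 57.26.0.0/16 (H5) depth=16
  Q 72.93.235.180: descend 01001000010111011110101110110100 ; hops seen [H1,H4] ; pick H4
  + 57.0.0.0/8 (H0) depth=8
  Q 72.93.0.28: descend 0100100001011101 ; hops seen [H1] ; pick H1
  del 72.93.0.0/16 (clear depth 16)
  del 57.26.0.0/16 (clear depth 16)
  Q 57.26.61.15: descend 00111001000110100011110100001111 ; hops seen [H0,H6] ; pick H6

== LOOKUPS ==
["H4","H1","H6"]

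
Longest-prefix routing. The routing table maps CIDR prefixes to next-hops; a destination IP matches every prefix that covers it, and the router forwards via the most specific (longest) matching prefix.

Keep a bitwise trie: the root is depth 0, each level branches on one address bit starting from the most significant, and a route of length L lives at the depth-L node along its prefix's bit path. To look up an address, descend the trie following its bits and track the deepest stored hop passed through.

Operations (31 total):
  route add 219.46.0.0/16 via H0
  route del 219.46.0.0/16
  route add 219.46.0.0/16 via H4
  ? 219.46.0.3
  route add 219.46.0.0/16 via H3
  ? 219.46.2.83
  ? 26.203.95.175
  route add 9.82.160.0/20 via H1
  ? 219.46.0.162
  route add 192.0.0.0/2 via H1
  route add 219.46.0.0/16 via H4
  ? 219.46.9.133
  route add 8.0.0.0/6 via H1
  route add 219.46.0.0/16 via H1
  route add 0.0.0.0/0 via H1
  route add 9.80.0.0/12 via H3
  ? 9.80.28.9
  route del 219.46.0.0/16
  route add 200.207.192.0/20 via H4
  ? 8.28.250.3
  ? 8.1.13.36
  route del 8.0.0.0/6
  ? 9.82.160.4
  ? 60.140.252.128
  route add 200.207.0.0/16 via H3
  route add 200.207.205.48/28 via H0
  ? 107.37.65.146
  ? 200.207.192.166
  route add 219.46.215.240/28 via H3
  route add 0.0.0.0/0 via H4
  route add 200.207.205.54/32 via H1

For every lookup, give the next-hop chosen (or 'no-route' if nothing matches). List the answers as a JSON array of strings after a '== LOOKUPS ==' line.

Process each operation:
  add 219.46.0.0/16 -> H0 at depth 16
  - 219.46.0.0/16 clear@16
  add 219.46.0.0/16 -> H4 at depth 16
  ? 219.46.0.3  path d0:-→d1:-→d2:-→d3:-→d4:-→d5:-→d6:-→d7:-→d8:-→d9:-→d10:-→d11:-→d12:-→d13:-→d14:-→d15:-→d16:H4  best=H4
  add 219.46.0.0/16 -> H3 at depth 16
  ? 219.46.2.83  path d0:-→d1:-→d2:-→d3:-→d4:-→d5:-→d6:-→d7:-→d8:-→d9:-→d10:-→d11:-→d12:-→d13:-→d14:-→d15:-→d16:H3  best=H3
  ? 26.203.95.175  path d0:-  best=no-route
  add 9.82.160.0/20 -> H1 at depth 20
  ? 219.46.0.162  path d0:-→d1:-→d2:-→d3:-→d4:-→d5:-→d6:-→d7:-→d8:-→d9:-→d10:-→d11:-→d12:-→d13:-→d14:-→d15:-→d16:H3  best=H3
  add 192.0.0.0/2 -> H1 at depth 2
  add 219.46.0.0/16 -> H4 at depth 16
  ? 219.46.9.133  path d0:-→d1:-→d2:H1→d3:-→d4:-→d5:-→d6:-→d7:-→d8:-→d9:-→d10:-→d11:-→d12:-→d13:-→d14:-→d15:-→d16:H4  best=H4
  add 8.0.0.0/6 -> H1 at depth 6
  add 219.46.0.0/16 -> H1 at depth 16
  add 0.0.0.0/0 -> H1 at depth 0
  add 9.80.0.0/12 -> H3 at depth 12
  ? 9.80.28.9  path d0:H1→d1:-→d2:-→d3:-→d4:-→d5:-→d6:H1→d7:-→d8:-→d9:-→d10:-→d11:-→d12:H3→d13:-→d14:-  best=H3
  - 219.46.0.0/16 clear@16
  add 200.207.192.0/20 -> H4 at depth 20
  ? 8.28.250.3  path d0:H1→d1:-→d2:-→d3:-→d4:-→d5:-→d6:H1→d7:-  best=H1
  ? 8.1.13.36  path d0:H1→d1:-→d2:-→d3:-→d4:-→d5:-→d6:H1→d7:-  best=H1
  - 8.0.0.0/6 clear@6
  ? 9.82.160.4  path d0:H1→d1:-→d2:-→d3:-→d4:-→d5:-→d6:-→d7:-→d8:-→d9:-→d10:-→d11:-→d12:H3→d13:-→d14:-→d15:-→d16:-→d17:-→d18:-→d19:-→d20:H1  best=H1
  ? 60.140.252.128  path d0:H1→d1:-→d2:-  best=H1
  add 200.207.0.0/16 -> H3 at depth 16
  add 200.207.205.48/28 -> H0 at depth 28
  ? 107.37.65.146  path d0:H1→d1:-  best=H1
  ? 200.207.192.166  path d0:H1→d1:-→d2:H1→d3:-→d4:-→d5:-→d6:-→d7:-→d8:-→d9:-→d10:-→d11:-→d12:-→d13:-→d14:-→d15:-→d16:H3→d17:-→d18:-→d19:-→d20:H4  best=H4
  add 219.46.215.240/28 -> H3 at depth 28
  add 0.0.0.0/0 -> H4 at depth 0
  add 200.207.205.54/32 -> H1 at depth 32

== LOOKUPS ==
["H4","H3","no-route","H3","H4","H3","H1","H1","H1","H1","H1","H4"]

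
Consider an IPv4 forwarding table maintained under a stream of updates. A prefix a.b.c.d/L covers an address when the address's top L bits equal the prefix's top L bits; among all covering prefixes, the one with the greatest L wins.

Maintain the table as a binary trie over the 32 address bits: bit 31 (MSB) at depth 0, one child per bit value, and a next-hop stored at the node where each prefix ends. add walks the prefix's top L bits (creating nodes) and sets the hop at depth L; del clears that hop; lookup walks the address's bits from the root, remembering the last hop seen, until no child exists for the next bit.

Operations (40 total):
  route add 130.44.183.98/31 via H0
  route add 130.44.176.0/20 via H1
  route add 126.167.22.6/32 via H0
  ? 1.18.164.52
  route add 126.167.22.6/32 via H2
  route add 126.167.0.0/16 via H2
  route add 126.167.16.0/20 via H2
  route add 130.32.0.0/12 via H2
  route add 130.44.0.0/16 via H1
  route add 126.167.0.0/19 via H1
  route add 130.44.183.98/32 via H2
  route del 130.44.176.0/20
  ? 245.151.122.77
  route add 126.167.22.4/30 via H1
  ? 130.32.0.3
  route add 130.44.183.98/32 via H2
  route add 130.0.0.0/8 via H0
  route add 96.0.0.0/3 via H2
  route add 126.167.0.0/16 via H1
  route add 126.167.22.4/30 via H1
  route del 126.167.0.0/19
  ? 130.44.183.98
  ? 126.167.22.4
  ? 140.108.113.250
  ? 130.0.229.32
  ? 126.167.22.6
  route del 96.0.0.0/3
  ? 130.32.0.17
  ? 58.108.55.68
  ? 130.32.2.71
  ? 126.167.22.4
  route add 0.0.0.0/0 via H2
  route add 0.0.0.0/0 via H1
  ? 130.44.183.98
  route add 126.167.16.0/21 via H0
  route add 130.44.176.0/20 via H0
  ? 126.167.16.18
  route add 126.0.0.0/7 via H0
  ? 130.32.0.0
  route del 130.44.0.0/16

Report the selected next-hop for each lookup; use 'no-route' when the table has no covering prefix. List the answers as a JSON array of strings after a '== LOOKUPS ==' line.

Apply in order:
  + 130.44.183.98/31 (H0) depth=31
  + 130.44.176.0/20 (H1) depth=20
  + 126.167.22.6/32 (H0) depth=32
  Q 1.18.164.52: descend 0 ; hops seen [∅] ; pick no-route
  + 126.167.22.6/32 (H2) depth=32
  + 126.167.0.0/16 (H2) depth=16
  + 126.167.16.0/20 (H2) depth=20
  + 130.32.0.0/12 (H2) depth=12
  + 130.44.0.0/16 (H1) depth=16
  + 126.167.0.0/19 (H1) depth=19
  + 130.44.183.98/32 (H2) depth=32
  - 130.44.176.0/20 clear@20
  Q 245.151.122.77: descend 1 ; hops seen [∅] ; pick no-route
  + 126.167.22.4/30 (H1) depth=30
  Q 130.32.0.3: descend 100000100010 ; hops seen [H2] ; pick H2
  + 130.44.183.98/32 (H2) depth=32
  + 130.0.0.0/8 (H0) depth=8
  + 96.0.0.0/3 (H2) depth=3
  + 126.167.0.0/16 (H1) depth=16
  + 126.167.22.4/30 (H1) depth=30
  - 126.167.0.0/19 clear@19
  Q 130.44.183.98: descend 10000010001011001011011101100010 ; hops seen [H0,H2,H1,H0,H2] ; pick H2
  Q 126.167.22.4: descend 011111101010011100010110000001 ; hops seen [H2,H1,H2,H1] ; pick H1
  Q 140.108.113.250: descend 1000 ; hops seen [∅] ; pick no-route
  Q 130.0.229.32: descend 1000001000 ; hops seen [H0] ; pick H0
  Q 126.167.22.6: descend 01111110101001110001011000000110 ; hops seen [H2,H1,H2,H1,H2] ; pick H2
  - 96.0.0.0/3 clear@3
  Q 130.32.0.17: descend 100000100010 ; hops seen [H0,H2] ; pick H2
  Q 58.108.55.68: descend 0 ; hops seen [∅] ; pick no-route
  Q 130.32.2.71: descend 100000100010 ; hops seen [H0,H2] ; pick H2
  Q 126.167.22.4: descend 011111101010011100010110000001 ; hops seen [H1,H2,H1] ; pick H1
  + 0.0.0.0/0 (H2) depth=0
  + 0.0.0.0/0 (H1) depth=0
  Q 130.44.183.98: descend 10000010001011001011011101100010 ; hops seen [H1,H0,H2,H1,H0,H2] ; pick H2
  + 126.167.16.0/21 (H0) depth=21
  + 130.44.176.0/20 (H0) depth=20
  Q 126.167.16.18: descend 011111101010011100010 ; hops seen [H1,H1,H2,H0] ; pick H0
  + 126.0.0.0/7 (H0) depth=7
  Q 130.32.0.0: descend 100000100010 ; hops seen [H1,H0,H2] ; pick H2
  - 130.44.0.0/16 clear@16

== LOOKUPS ==
["no-route","no-route","H2","H2","H1","no-route","H0","H2","H2","no-route","H2","H1","H2","H0","H2"]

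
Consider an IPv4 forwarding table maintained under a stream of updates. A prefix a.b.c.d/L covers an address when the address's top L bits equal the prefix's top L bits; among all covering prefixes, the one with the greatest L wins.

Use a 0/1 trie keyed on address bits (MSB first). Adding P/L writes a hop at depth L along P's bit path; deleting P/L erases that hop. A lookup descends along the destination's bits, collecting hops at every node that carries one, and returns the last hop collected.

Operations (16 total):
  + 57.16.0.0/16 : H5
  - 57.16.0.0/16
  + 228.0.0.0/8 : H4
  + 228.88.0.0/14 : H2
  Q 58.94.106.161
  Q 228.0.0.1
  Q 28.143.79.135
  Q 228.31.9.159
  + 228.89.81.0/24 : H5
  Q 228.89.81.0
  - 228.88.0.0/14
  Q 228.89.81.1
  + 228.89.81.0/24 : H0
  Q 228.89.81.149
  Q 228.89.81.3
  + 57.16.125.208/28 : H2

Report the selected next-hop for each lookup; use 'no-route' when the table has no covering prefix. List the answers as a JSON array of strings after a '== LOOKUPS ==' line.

Apply in order:
  add 57.16.0.0/16 -> H5 at depth 16
  del 57.16.0.0/16 (clear depth 16)
  add 228.0.0.0/8 -> H4 at depth 8
  add 228.88.0.0/14 -> H2 at depth 14
  Q 58.94.106.161: descend 001110 ; hops seen [∅] ; pick no-route
  Q 228.0.0.1: descend 111001000 ; hops seen [H4] ; pick H4
  Q 28.143.79.135: descend 00 ; hops seen [∅] ; pick no-route
  Q 228.31.9.159: descend 111001000 ; hops seen [H4] ; pick H4
  add 228.89.81.0/24 -> H5 at depth 24
  Q 228.89.81.0: descend 111001000101100101010001 ; hops seen [H4,H2,H5] ; pick H5
  del 228.88.0.0/14 (clear depth 14)
  Q 228.89.81.1: descend 111001000101100101010001 ; hops seen [H4,H5] ; pick H5
  add 228.89.81.0/24 -> H0 at depth 24
  Q 228.89.81.149: descend 111001000101100101010001 ; hops seen [H4,H0] ; pick H0
  Q 228.89.81.3: descend 111001000101100101010001 ; hops seen [H4,H0] ; pick H0
  add 57.16.125.208/28 -> H2 at depth 28

== LOOKUPS ==
["no-route","H4","no-route","H4","H5","H5","H0","H0"]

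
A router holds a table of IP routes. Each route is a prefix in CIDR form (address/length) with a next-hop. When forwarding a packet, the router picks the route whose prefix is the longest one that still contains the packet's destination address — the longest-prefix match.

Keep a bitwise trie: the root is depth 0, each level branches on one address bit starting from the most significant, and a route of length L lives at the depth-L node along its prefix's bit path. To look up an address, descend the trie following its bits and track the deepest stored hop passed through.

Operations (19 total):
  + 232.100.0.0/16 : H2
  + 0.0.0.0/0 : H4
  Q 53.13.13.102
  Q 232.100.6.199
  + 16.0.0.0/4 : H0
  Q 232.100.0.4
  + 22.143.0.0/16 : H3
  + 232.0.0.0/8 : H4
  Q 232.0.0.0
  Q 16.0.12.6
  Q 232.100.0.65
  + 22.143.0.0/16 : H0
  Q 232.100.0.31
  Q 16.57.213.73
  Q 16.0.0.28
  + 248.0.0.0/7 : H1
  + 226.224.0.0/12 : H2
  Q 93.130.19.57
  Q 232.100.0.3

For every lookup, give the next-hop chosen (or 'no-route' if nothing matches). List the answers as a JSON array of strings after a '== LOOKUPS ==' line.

Process each operation:
  + 232.100.0.0/16 (H2) depth=16
  + 0.0.0.0/0 (H4) depth=0
  ? 53.13.13.102  path d0:H4  best=H4
  ? 232.100.6.199  path d0:H4→d1:-→d2:-→d3:-→d4:-→d5:-→d6:-→d7:-→d8:-→d9:-→d10:-→d11:-→d12:-→d13:-→d14:-→d15:-→d16:H2  best=H2
  + 16.0.0.0/4 (H0) depth=4
  ? 232.100.0.4  path d0:H4→d1:-→d2:-→d3:-→d4:-→d5:-→d6:-→d7:-→d8:-→d9:-→d10:-→d11:-→d12:-→d13:-→d14:-→d15:-→d16:H2  best=H2
  + 22.143.0.0/16 (H3) depth=16
  + 232.0.0.0/8 (H4) depth=8
  ? 232.0.0.0  path d0:H4→d1:-→d2:-→d3:-→d4:-→d5:-→d6:-→d7:-→d8:H4→d9:-  best=H4
  ? 16.0.12.6  path d0:H4→d1:-→d2:-→d3:-→d4:H0→d5:-  best=H0
  ? 232.100.0.65  path d0:H4→d1:-→d2:-→d3:-→d4:-→d5:-→d6:-→d7:-→d8:H4→d9:-→d10:-→d11:-→d12:-→d13:-→d14:-→d15:-→d16:H2  best=H2
  + 22.143.0.0/16 (H0) depth=16
  ? 232.100.0.31  path d0:H4→d1:-→d2:-→d3:-→d4:-→d5:-→d6:-→d7:-→d8:H4→d9:-→d10:-→d11:-→d12:-→d13:-→d14:-→d15:-→d16:H2  best=H2
  ? 16.57.213.73  path d0:H4→d1:-→d2:-→d3:-→d4:H0→d5:-  best=H0
  ? 16.0.0.28  path d0:H4→d1:-→d2:-→d3:-→d4:H0→d5:-  best=H0
  + 248.0.0.0/7 (H1) depth=7
  + 226.224.0.0/12 (H2) depth=12
  ? 93.130.19.57  path d0:H4→d1:-  best=H4
  ? 232.100.0.3  path d0:H4→d1:-→d2:-→d3:-→d4:-→d5:-→d6:-→d7:-→d8:H4→d9:-→d10:-→d11:-→d12:-→d13:-→d14:-→d15:-→d16:H2  best=H2

== LOOKUPS ==
["H4","H2","H2","H4","H0","H2","H2","H0","H0","H4","H2"]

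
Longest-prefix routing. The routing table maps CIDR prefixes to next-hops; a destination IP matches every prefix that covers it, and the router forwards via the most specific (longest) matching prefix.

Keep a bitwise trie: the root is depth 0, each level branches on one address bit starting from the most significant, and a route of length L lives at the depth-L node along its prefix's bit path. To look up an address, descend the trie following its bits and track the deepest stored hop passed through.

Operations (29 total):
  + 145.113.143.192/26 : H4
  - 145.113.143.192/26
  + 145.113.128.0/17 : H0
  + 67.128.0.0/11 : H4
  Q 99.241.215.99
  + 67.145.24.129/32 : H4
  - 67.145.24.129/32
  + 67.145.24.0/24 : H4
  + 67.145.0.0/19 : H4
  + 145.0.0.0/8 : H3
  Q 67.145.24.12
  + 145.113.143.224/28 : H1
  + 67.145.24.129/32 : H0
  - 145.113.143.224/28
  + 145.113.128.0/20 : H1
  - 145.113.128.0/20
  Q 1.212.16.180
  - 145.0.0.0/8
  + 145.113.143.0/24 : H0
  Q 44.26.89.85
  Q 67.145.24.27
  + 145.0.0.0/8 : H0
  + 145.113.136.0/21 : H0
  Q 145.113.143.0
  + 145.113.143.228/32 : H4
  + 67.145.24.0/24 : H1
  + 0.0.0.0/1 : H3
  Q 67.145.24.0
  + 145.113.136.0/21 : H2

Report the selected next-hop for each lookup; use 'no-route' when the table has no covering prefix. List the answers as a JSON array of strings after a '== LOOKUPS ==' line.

Process each operation:
  add 145.113.143.192/26 -> H4 at depth 26
  del 145.113.143.192/26 (clear depth 26)
  add 145.113.128.0/17 -> H0 at depth 17
  add 67.128.0.0/11 -> H4 at depth 11
  Q 99.241.215.99: descend 01 ; hops seen [∅] ; pick no-route
  add 67.145.24.129/32 -> H4 at depth 32
  del 67.145.24.129/32 (clear depth 32)
  add 67.145.24.0/24 -> H4 at depth 24
  add 67.145.0.0/19 -> H4 at depth 19
  add 145.0.0.0/8 -> H3 at depth 8
  Q 67.145.24.12: descend 010000111001000100011000 ; hops seen [H4,H4,H4] ; pick H4
  add 145.113.143.224/28 -> H1 at depth 28
  add 67.145.24.129/32 -> H0 at depth 32
  del 145.113.143.224/28 (clear depth 28)
  add 145.113.128.0/20 -> H1 at depth 20
  del 145.113.128.0/20 (clear depth 20)
  Q 1.212.16.180: descend 0 ; hops seen [∅] ; pick no-route
  del 145.0.0.0/8 (clear depth 8)
  add 145.113.143.0/24 -> H0 at depth 24
  Q 44.26.89.85: descend 0 ; hops seen [∅] ; pick no-route
  Q 67.145.24.27: descend 010000111001000100011000 ; hops seen [H4,H4,H4] ; pick H4
  add 145.0.0.0/8 -> H0 at depth 8
  add 145.113.136.0/21 -> H0 at depth 21
  Q 145.113.143.0: descend 100100010111000110001111 ; hops seen [H0,H0,H0,H0] ; pick H0
  add 145.113.143.228/32 -> H4 at depth 32
  add 67.145.24.0/24 -> H1 at depth 24
  add 0.0.0.0/1 -> H3 at depth 1
  Q 67.145.24.0: descend 010000111001000100011000 ; hops seen [H3,H4,H4,H1] ; pick H1
  add 145.113.136.0/21 -> H2 at depth 21

== LOOKUPS ==
["no-route","H4","no-route","no-route","H4","H0","H1"]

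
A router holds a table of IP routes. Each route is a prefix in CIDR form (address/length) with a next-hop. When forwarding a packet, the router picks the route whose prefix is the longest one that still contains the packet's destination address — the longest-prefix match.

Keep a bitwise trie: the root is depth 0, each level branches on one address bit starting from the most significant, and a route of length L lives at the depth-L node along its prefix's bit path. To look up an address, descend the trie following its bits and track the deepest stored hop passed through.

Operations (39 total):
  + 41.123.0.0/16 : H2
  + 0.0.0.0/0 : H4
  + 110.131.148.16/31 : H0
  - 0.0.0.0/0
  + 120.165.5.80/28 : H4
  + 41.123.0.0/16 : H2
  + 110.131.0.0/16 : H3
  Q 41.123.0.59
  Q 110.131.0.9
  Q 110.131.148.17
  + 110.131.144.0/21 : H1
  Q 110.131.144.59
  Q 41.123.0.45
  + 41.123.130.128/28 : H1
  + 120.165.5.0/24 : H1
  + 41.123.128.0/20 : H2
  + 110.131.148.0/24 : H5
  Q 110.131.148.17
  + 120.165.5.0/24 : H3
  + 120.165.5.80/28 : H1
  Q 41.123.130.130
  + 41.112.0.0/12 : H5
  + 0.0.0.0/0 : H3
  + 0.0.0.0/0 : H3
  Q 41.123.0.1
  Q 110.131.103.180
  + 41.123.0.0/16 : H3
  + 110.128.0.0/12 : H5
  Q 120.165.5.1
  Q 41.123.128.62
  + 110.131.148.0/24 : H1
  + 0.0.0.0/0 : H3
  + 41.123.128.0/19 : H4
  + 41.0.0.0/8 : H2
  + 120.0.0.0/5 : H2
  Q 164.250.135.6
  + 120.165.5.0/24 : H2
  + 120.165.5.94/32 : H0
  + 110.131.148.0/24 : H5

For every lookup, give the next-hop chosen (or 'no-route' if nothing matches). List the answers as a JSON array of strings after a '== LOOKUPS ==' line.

Apply in order:
  + 41.123.0.0/16 (H2) depth=16
  + 0.0.0.0/0 (H4) depth=0
  + 110.131.148.16/31 (H0) depth=31
  - 0.0.0.0/0 clear@0
  + 120.165.5.80/28 (H4) depth=28
  + 41.123.0.0/16 (H2) depth=16
  + 110.131.0.0/16 (H3) depth=16
  lookup 41.123.0.59: bits 0010100101111011 walk d0:-→d1:-→d2:-→d3:-→d4:-→d5:-→d6:-→d7:-→d8:-→d9:-→d10:-→d11:-→d12:-→d13:-→d14:-→d15:-→d16:H2 -> H2
  lookup 110.131.0.9: bits 0110111010000011 walk d0:-→d1:-→d2:-→d3:-→d4:-→d5:-→d6:-→d7:-→d8:-→d9:-→d10:-→d11:-→d12:-→d13:-→d14:-→d15:-→d16:H3 -> H3
  lookup 110.131.148.17: bits 0110111010000011100101000001000 walk d0:-→d1:-→d2:-→d3:-→d4:-→d5:-→d6:-→d7:-→d8:-→d9:-→d10:-→d11:-→d12:-→d13:-→d14:-→d15:-→d16:H3→d17:-→d18:-→d19:-→d20:-→d21:-→d22:-→d23:-→d24:-→d25:-→d26:-→d27:-→d28:-→d29:-→d30:-→d31:H0 -> H0
  + 110.131.144.0/21 (H1) depth=21
  lookup 110.131.144.59: bits 011011101000001110010 walk d0:-→d1:-→d2:-→d3:-→d4:-→d5:-→d6:-→d7:-→d8:-→d9:-→d10:-→d11:-→d12:-→d13:-→d14:-→d15:-→d16:H3→d17:-→d18:-→d19:-→d20:-→d21:H1 -> H1
  lookup 41.123.0.45: bits 0010100101111011 walk d0:-→d1:-→d2:-→d3:-→d4:-→d5:-→d6:-→d7:-→d8:-→d9:-→d10:-→d11:-→d12:-→d13:-→d14:-→d15:-→d16:H2 -> H2
  + 41.123.130.128/28 (H1) depth=28
  + 120.165.5.0/24 (H1) depth=24
  + 41.123.128.0/20 (H2) depth=20
  + 110.131.148.0/24 (H5) depth=24
  lookup 110.131.148.17: bits 0110111010000011100101000001000 walk d0:-→d1:-→d2:-→d3:-→d4:-→d5:-→d6:-→d7:-→d8:-→d9:-→d10:-→d11:-→d12:-→d13:-→d14:-→d15:-→d16:H3→d17:-→d18:-→d19:-→d20:-→d21:H1→d22:-→d23:-→d24:H5→d25:-→d26:-→d27:-→d28:-→d29:-→d30:-→d31:H0 -> H0
  + 120.165.5.0/24 (H3) depth=24
  + 120.165.5.80/28 (H1) depth=28
  lookup 41.123.130.130: bits 0010100101111011100000101000 walk d0:-→d1:-→d2:-→d3:-→d4:-→d5:-→d6:-→d7:-→d8:-→d9:-→d10:-→d11:-→d12:-→d13:-→d14:-→d15:-→d16:H2→d17:-→d18:-→d19:-→d20:H2→d21:-→d22:-→d23:-→d24:-→d25:-→d26:-→d27:-→d28:H1 -> H1
  + 41.112.0.0/12 (H5) depth=12
  + 0.0.0.0/0 (H3) depth=0
  + 0.0.0.0/0 (H3) depth=0
  lookup 41.123.0.1: bits 0010100101111011 walk d0:H3→d1:-→d2:-→d3:-→d4:-→d5:-→d6:-→d7:-→d8:-→d9:-→d10:-→d11:-→d12:H5→d13:-→d14:-→d15:-→d16:H2 -> H2
  lookup 110.131.103.180: bits 0110111010000011 walk d0:H3→d1:-→d2:-→d3:-→d4:-→d5:-→d6:-→d7:-→d8:-→d9:-→d10:-→d11:-→d12:-→d13:-→d14:-→d15:-→d16:H3 -> H3
  + 41.123.0.0/16 (H3) depth=16
  + 110.128.0.0/12 (H5) depth=12
  lookup 120.165.5.1: bits 0111100010100101000001010 walk d0:H3→d1:-→d2:-→d3:-→d4:-→d5:-→d6:-→d7:-→d8:-→d9:-→d10:-→d11:-→d12:-→d13:-→d14:-→d15:-→d16:-→d17:-→d18:-→d19:-→d20:-→d21:-→d22:-→d23:-→d24:H3→d25:- -> H3
  lookup 41.123.128.62: bits 0010100101111011100000 walk d0:H3→d1:-→d2:-→d3:-→d4:-→d5:-→d6:-→d7:-→d8:-→d9:-→d10:-→d11:-→d12:H5→d13:-→d14:-→d15:-→d16:H3→d17:-→d18:-→d19:-→d20:H2→d21:-→d22:- -> H2
  + 110.131.148.0/24 (H1) depth=24
  + 0.0.0.0/0 (H3) depth=0
  + 41.123.128.0/19 (H4) depth=19
  + 41.0.0.0/8 (H2) depth=8
  + 120.0.0.0/5 (H2) depth=5
  lookup 164.250.135.6: bits ε walk d0:H3 -> H3
  + 120.165.5.0/24 (H2) depth=24
  + 120.165.5.94/32 (H0) depth=32
  + 110.131.148.0/24 (H5) depth=24

== LOOKUPS ==
["H2","H3","H0","H1","H2","H0","H1","H2","H3","H3","H2","H3"]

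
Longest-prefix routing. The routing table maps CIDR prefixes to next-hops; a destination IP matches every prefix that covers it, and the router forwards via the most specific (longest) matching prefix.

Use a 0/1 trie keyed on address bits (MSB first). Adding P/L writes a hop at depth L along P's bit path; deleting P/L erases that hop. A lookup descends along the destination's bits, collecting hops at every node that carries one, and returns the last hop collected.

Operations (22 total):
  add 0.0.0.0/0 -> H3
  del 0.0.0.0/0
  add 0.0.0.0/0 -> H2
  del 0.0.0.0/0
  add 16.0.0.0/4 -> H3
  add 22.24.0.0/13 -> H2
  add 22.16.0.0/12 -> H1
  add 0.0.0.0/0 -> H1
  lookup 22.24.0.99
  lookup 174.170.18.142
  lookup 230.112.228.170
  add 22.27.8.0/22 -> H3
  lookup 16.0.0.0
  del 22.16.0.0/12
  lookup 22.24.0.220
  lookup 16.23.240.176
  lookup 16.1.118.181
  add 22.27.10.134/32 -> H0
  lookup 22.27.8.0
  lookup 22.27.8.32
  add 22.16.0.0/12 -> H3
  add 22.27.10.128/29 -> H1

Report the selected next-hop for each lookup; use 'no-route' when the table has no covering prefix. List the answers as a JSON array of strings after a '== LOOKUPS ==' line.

Apply in order:
  + 0.0.0.0/0 (H3) depth=0
  - 0.0.0.0/0 clear@0
  + 0.0.0.0/0 (H2) depth=0
  - 0.0.0.0/0 clear@0
  + 16.0.0.0/4 (H3) depth=4
  + 22.24.0.0/13 (H2) depth=13
  + 22.16.0.0/12 (H1) depth=12
  + 0.0.0.0/0 (H1) depth=0
  lookup 22.24.0.99: bits 0001011000011 walk d0:H1→d1:-→d2:-→d3:-→d4:H3→d5:-→d6:-→d7:-→d8:-→d9:-→d10:-→d11:-→d12:H1→d13:H2 -> H2
  lookup 174.170.18.142: bits ε walk d0:H1 -> H1
  lookup 230.112.228.170: bits ε walk d0:H1 -> H1
  + 22.27.8.0/22 (H3) depth=22
  lookup 16.0.0.0: bits 00010 walk d0:H1→d1:-→d2:-→d3:-→d4:H3→d5:- -> H3
  - 22.16.0.0/12 clear@12
  lookup 22.24.0.220: bits 00010110000110 walk d0:H1→d1:-→d2:-→d3:-→d4:H3→d5:-→d6:-→d7:-→d8:-→d9:-→d10:-→d11:-→d12:-→d13:H2→d14:- -> H2
  lookup 16.23.240.176: bits 00010 walk d0:H1→d1:-→d2:-→d3:-→d4:H3→d5:- -> H3
  lookup 16.1.118.181: bits 00010 walk d0:H1→d1:-→d2:-→d3:-→d4:H3→d5:- -> H3
  + 22.27.10.134/32 (H0) depth=32
  lookup 22.27.8.0: bits 0001011000011011000010 walk d0:H1→d1:-→d2:-→d3:-→d4:H3→d5:-→d6:-→d7:-→d8:-→d9:-→d10:-→d11:-→d12:-→d13:H2→d14:-→d15:-→d16:-→d17:-→d18:-→d19:-→d20:-→d21:-→d22:H3 -> H3
  lookup 22.27.8.32: bits 0001011000011011000010 walk d0:H1→d1:-→d2:-→d3:-→d4:H3→d5:-→d6:-→d7:-→d8:-→d9:-→d10:-→d11:-→d12:-→d13:H2→d14:-→d15:-→d16:-→d17:-→d18:-→d19:-→d20:-→d21:-→d22:H3 -> H3
  + 22.16.0.0/12 (H3) depth=12
  + 22.27.10.128/29 (H1) depth=29

== LOOKUPS ==
["H2","H1","H1","H3","H2","H3","H3","H3","H3"]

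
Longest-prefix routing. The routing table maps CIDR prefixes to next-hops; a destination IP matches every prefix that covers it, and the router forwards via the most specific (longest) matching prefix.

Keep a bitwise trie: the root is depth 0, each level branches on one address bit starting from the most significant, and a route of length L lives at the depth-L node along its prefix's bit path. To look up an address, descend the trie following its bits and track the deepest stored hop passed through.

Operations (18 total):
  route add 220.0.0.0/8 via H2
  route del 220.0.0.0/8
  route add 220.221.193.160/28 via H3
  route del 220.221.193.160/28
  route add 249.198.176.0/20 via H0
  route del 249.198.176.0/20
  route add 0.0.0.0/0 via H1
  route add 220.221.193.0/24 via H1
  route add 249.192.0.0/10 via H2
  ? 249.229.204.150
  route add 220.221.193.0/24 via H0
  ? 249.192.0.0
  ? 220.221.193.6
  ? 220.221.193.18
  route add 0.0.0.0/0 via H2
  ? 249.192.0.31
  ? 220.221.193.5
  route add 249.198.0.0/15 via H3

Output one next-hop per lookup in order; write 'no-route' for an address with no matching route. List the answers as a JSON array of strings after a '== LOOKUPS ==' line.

Trace:
  + 220.0.0.0/8 (H2) depth=8
  del 220.0.0.0/8 (clear depth 8)
  + 220.221.193.160/28 (H3) depth=28
  del 220.221.193.160/28 (clear depth 28)
  + 249.198.176.0/20 (H0) depth=20
  del 249.198.176.0/20 (clear depth 20)
  + 0.0.0.0/0 (H1) depth=0
  + 220.221.193.0/24 (H1) depth=24
  + 249.192.0.0/10 (H2) depth=10
  Q 249.229.204.150: descend 1111100111 ; hops seen [H1,H2] ; pick H2
  + 220.221.193.0/24 (H0) depth=24
  Q 249.192.0.0: descend 1111100111000 ; hops seen [H1,H2] ; pick H2
  Q 220.221.193.6: descend 110111001101110111000001 ; hops seen [H1,H0] ; pick H0
  Q 220.221.193.18: descend 110111001101110111000001 ; hops seen [H1,H0] ; pick H0
  + 0.0.0.0/0 (H2) depth=0
  Q 249.192.0.31: descend 1111100111000 ; hops seen [H2,H2] ; pick H2
  Q 220.221.193.5: descend 110111001101110111000001 ; hops seen [H2,H0] ; pick H0
  + 249.198.0.0/15 (H3) depth=15

== LOOKUPS ==
["H2","H2","H0","H0","H2","H0"]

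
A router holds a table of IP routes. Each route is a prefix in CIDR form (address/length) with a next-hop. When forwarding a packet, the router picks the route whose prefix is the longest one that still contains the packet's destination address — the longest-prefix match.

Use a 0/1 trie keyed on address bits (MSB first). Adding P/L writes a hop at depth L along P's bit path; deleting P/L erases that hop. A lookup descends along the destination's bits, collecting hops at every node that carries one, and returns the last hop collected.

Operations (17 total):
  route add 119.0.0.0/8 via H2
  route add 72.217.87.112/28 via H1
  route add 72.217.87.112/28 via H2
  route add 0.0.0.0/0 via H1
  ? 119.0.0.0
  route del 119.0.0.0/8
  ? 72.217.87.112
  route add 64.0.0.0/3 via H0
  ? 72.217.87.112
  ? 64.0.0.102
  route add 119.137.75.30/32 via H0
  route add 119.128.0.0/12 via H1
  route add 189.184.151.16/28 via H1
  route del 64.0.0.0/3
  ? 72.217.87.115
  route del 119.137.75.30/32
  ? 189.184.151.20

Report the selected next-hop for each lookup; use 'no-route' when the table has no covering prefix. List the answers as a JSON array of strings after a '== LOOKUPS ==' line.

Apply in order:
  + 119.0.0.0/8 (H2) depth=8
  + 72.217.87.112/28 (H1) depth=28
  + 72.217.87.112/28 (H2) depth=28
  + 0.0.0.0/0 (H1) depth=0
  Q 119.0.0.0: descend 01110111 ; hops seen [H1,H2] ; pick H2
  - 119.0.0.0/8 clear@8
  Q 72.217.87.112: descend 0100100011011001010101110111 ; hops seen [H1,H2] ; pick H2
  + 64.0.0.0/3 (H0) depth=3
  Q 72.217.87.112: descend 0100100011011001010101110111 ; hops seen [H1,H0,H2] ; pick H2
  Q 64.0.0.102: descend 0100 ; hops seen [H1,H0] ; pick H0
  + 119.137.75.30/32 (H0) depth=32
  + 119.128.0.0/12 (H1) depth=12
  + 189.184.151.16/28 (H1) depth=28
  - 64.0.0.0/3 clear@3
  Q 72.217.87.115: descend 0100100011011001010101110111 ; hops seen [H1,H2] ; pick H2
  - 119.137.75.30/32 clear@32
  Q 189.184.151.20: descend 1011110110111000100101110001 ; hops seen [H1,H1] ; pick H1

== LOOKUPS ==
["H2","H2","H2","H0","H2","H1"]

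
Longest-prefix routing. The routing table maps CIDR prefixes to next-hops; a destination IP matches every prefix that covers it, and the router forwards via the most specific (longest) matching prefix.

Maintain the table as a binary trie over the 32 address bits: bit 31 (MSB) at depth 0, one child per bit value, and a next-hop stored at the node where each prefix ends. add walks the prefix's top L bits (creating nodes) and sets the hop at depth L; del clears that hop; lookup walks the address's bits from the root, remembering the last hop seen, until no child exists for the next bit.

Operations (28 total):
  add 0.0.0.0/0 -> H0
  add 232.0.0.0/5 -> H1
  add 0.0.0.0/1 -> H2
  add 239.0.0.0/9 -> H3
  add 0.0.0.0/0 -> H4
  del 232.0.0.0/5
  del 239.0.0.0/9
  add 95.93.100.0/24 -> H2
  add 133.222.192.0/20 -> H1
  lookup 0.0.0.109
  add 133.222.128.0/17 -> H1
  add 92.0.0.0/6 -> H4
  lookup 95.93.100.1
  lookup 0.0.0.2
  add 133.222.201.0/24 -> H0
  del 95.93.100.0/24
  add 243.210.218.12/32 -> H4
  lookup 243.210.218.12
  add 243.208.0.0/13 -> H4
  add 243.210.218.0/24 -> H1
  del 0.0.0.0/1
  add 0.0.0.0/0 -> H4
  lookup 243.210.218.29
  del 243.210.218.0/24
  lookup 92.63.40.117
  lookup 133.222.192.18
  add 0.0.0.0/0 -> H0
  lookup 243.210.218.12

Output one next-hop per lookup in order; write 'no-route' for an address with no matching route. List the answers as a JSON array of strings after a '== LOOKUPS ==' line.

Apply in order:
  add 0.0.0.0/0 -> H0 at depth 0
  add 232.0.0.0/5 -> H1 at depth 5
  add 0.0.0.0/1 -> H2 at depth 1
  add 239.0.0.0/9 -> H3 at depth 9
  add 0.0.0.0/0 -> H4 at depth 0
  del 232.0.0.0/5 (clear depth 5)
  del 239.0.0.0/9 (clear depth 9)
  add 95.93.100.0/24 -> H2 at depth 24
  add 133.222.192.0/20 -> H1 at depth 20
  ? 0.0.0.109  path d0:H4→d1:H2  best=H2
  add 133.222.128.0/17 -> H1 at depth 17
  add 92.0.0.0/6 -> H4 at depth 6
  ? 95.93.100.1  path d0:H4→d1:H2→d2:-→d3:-→d4:-→d5:-→d6:H4→d7:-→d8:-→d9:-→d10:-→d11:-→d12:-→d13:-→d14:-→d15:-→d16:-→d17:-→d18:-→d19:-→d20:-→d21:-→d22:-→d23:-→d24:H2  best=H2
  ? 0.0.0.2  path d0:H4→d1:H2  best=H2
  add 133.222.201.0/24 -> H0 at depth 24
  del 95.93.100.0/24 (clear depth 24)
  add 243.210.218.12/32 -> H4 at depth 32
  ? 243.210.218.12  path d0:H4→d1:-→d2:-→d3:-→d4:-→d5:-→d6:-→d7:-→d8:-→d9:-→d10:-→d11:-→d12:-→d13:-→d14:-→d15:-→d16:-→d17:-→d18:-→d19:-→d20:-→d21:-→d22:-→d23:-→d24:-→d25:-→d26:-→d27:-→d28:-→d29:-→d30:-→d31:-→d32:H4  best=H4
  add 243.208.0.0/13 -> H4 at depth 13
  add 243.210.218.0/24 -> H1 at depth 24
  del 0.0.0.0/1 (clear depth 1)
  add 0.0.0.0/0 -> H4 at depth 0
  ? 243.210.218.29  path d0:H4→d1:-→d2:-→d3:-→d4:-→d5:-→d6:-→d7:-→d8:-→d9:-→d10:-→d11:-→d12:-→d13:H4→d14:-→d15:-→d16:-→d17:-→d18:-→d19:-→d20:-→d21:-→d22:-→d23:-→d24:H1→d25:-→d26:-→d27:-  best=H1
  del 243.210.218.0/24 (clear depth 24)
  ? 92.63.40.117  path d0:H4→d1:-→d2:-→d3:-→d4:-→d5:-→d6:H4  best=H4
  ? 133.222.192.18  path d0:H4→d1:-→d2:-→d3:-→d4:-→d5:-→d6:-→d7:-→d8:-→d9:-→d10:-→d11:-→d12:-→d13:-→d14:-→d15:-→d16:-→d17:H1→d18:-→d19:-→d20:H1  best=H1
  add 0.0.0.0/0 -> H0 at depth 0
  ? 243.210.218.12  path d0:H0→d1:-→d2:-→d3:-→d4:-→d5:-→d6:-→d7:-→d8:-→d9:-→d10:-→d11:-→d12:-→d13:H4→d14:-→d15:-→d16:-→d17:-→d18:-→d19:-→d20:-→d21:-→d22:-→d23:-→d24:-→d25:-→d26:-→d27:-→d28:-→d29:-→d30:-→d31:-→d32:H4  best=H4

== LOOKUPS ==
["H2","H2","H2","H4","H1","H4","H1","H4"]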